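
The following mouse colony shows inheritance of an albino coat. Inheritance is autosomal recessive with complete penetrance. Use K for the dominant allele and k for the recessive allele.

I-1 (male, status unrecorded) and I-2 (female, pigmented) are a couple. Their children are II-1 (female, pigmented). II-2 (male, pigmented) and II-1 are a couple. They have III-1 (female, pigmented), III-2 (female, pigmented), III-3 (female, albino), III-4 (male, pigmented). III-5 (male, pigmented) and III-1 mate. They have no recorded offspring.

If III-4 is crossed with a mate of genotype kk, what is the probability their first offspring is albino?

1/3

II-2 is pigmented so carries K and passed k to III-3 (kk), so II-2 is Kk.
II-1 is pigmented so carries K and passed k to III-3 (kk), so II-1 is Kk.
III-4 is a pigmented offspring of II-2 (Kk) × II-1 (Kk), whose cross gives 1/4 KK : 1/2 Kk : 1/4 kk; conditioning on being pigmented, III-4 is KK with probability 1/3, Kk with probability 2/3.
Summing over parental genotype combinations, P(offspring is albino) = 2/3·1/2 = 1/3.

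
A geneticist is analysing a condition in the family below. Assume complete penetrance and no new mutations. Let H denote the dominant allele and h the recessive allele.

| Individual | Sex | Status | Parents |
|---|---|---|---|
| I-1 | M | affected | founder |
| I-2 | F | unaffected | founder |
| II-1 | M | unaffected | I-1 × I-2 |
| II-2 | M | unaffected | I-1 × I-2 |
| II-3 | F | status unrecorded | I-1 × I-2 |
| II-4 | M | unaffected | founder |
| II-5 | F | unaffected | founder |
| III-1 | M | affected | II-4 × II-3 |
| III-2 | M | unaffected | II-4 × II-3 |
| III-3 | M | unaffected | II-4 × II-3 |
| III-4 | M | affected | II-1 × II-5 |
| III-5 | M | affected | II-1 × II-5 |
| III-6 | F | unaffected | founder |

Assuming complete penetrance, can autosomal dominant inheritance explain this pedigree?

No

Under autosomal dominant, III-4 (affected, male) cannot arise from II-1 (unaffected) × II-5 (unaffected).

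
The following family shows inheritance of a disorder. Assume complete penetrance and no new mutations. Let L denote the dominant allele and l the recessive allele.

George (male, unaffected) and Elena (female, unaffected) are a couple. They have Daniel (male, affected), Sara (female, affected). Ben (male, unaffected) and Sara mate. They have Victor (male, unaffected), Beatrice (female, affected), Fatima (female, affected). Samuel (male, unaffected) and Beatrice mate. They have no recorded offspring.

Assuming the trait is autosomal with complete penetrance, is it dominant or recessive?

George and Elena are both unaffected yet have an affected child Daniel. Under dominance, an affected child requires at least one affected parent, so the trait cannot be dominant.

recessive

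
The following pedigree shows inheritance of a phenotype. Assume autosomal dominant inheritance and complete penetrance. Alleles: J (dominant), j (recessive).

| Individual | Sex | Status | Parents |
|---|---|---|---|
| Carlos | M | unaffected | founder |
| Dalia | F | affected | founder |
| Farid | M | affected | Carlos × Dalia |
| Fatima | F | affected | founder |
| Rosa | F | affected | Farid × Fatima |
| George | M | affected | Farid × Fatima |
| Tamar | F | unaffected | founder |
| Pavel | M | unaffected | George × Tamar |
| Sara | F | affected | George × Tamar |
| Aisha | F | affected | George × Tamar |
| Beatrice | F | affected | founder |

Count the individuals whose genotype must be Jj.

4

Obligate heterozygotes: Farid is affected so carries J and received j from Carlos (jj), so Farid is Jj; George is affected so carries J and passed j to Pavel (jj), so George is Jj; Sara is affected so carries J and received j from Tamar (jj), so Sara is Jj; Aisha is affected so carries J and received j from Tamar (jj), so Aisha is Jj.
Every other individual is either homozygous by phenotype or has at least one consistent homozygous assignment, so the count is 4.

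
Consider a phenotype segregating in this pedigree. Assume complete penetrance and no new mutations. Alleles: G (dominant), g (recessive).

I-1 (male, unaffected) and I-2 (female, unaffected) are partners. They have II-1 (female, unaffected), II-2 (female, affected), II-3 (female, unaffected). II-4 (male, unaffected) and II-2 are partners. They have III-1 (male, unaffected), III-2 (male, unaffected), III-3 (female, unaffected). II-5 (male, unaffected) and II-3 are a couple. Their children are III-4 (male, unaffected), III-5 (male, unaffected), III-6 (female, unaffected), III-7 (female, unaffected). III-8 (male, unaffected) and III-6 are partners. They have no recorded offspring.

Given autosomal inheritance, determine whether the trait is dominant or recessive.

recessive

I-1 and I-2 are both unaffected yet have an affected child II-2. Under dominance, an affected child requires at least one affected parent, so the trait cannot be dominant.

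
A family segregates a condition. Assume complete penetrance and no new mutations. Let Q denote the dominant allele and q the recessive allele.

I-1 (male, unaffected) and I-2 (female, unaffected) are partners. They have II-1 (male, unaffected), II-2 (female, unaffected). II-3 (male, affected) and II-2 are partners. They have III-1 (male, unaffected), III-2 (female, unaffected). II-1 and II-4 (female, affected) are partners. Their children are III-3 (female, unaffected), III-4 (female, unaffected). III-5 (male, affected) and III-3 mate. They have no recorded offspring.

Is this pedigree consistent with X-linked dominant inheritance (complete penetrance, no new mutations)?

No

Under X-linked dominant, III-2 (unaffected, female) cannot arise from II-3 (affected) × II-2 (unaffected).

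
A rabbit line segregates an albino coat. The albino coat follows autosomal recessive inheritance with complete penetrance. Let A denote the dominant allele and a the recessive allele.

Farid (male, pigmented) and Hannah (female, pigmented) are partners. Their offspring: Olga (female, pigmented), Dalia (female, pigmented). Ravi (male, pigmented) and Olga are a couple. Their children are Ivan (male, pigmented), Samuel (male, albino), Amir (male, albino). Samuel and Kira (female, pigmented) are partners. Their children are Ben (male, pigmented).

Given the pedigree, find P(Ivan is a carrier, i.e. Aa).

2/3

Ravi is pigmented so carries A and passed a to Samuel (aa), so Ravi is Aa.
Olga is pigmented so carries A and passed a to Samuel (aa), so Olga is Aa.
Their cross gives offspring ratios 1/4 AA : 1/2 Aa : 1/4 aa. Conditioning on Ivan being pigmented, P(Aa) = 1/2 / 3/4 = 2/3.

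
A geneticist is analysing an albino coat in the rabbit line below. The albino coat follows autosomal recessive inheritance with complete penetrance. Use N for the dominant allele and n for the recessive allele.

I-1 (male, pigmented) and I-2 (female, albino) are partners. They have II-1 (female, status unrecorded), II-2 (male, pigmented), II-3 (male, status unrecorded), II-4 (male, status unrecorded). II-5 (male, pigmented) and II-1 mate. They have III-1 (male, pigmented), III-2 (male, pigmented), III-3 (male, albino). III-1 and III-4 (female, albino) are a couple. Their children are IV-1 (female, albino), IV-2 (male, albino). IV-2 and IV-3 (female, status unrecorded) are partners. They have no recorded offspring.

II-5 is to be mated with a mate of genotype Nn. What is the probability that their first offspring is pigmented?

II-5 is pigmented so carries N and passed n to III-3 (nn), so II-5 is Nn.
The cross gives 1/4 NN : 1/2 Nn : 1/4 nn, so P(offspring is pigmented) = 3/4.

3/4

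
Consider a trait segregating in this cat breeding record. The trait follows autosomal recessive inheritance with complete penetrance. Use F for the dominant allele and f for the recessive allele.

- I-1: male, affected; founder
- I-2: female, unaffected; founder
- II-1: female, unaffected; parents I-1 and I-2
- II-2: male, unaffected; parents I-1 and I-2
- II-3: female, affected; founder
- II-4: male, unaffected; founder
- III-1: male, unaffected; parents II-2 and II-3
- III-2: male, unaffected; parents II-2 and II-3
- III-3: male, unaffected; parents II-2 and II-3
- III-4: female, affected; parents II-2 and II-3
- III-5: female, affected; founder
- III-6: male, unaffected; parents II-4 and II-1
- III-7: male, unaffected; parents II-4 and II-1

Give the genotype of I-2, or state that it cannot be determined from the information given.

cannot be determined

I-2's phenotype allows FF or Ff, and no parent or child forces a single allele at both positions; consistent genotype assignments exist with I-2 as FF or Ff.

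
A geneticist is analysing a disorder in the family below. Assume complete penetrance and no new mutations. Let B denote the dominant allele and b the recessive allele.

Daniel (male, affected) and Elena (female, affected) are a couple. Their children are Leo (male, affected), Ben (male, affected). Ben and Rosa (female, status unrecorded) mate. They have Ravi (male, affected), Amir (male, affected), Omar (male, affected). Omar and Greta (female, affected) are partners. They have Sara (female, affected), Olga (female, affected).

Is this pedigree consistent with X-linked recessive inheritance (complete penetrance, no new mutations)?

A consistent assignment under X-linked recessive exists: Daniel X^b Y, Elena X^b X^b, Leo X^b Y, Ben X^b Y, Rosa X^B X^b, Ravi X^b Y, Amir X^b Y, Omar X^b Y, Greta X^b X^b, Sara X^b X^b, Olga X^b X^b.
In this assignment every recorded phenotype matches its genotype and every non-founder's genotype is obtainable from its parents' genotypes, so the pedigree is consistent.

Yes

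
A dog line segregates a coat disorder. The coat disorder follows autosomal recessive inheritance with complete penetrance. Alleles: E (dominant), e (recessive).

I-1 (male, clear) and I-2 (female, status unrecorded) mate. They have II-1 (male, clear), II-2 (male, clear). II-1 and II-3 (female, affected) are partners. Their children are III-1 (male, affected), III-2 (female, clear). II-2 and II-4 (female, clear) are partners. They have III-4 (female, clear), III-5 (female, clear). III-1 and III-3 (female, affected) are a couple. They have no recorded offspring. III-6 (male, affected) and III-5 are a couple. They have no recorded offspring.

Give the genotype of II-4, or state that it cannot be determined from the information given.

cannot be determined

II-4's phenotype allows EE or Ee, and no parent or child forces a single allele at both positions; consistent genotype assignments exist with II-4 as EE or Ee.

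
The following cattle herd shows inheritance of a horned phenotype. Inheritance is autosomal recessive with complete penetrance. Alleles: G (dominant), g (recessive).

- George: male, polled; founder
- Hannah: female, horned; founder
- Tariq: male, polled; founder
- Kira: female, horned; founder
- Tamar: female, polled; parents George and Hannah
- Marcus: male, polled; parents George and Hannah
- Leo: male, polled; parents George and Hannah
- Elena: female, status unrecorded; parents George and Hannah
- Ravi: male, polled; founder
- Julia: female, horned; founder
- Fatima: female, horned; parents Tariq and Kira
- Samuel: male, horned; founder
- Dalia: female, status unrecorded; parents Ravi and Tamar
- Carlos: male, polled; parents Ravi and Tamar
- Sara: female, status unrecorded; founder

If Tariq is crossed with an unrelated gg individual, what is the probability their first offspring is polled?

1/2

Tariq is polled so carries G and passed g to Fatima (gg), so Tariq is Gg.
The cross gives 1/2 Gg : 1/2 gg, so P(offspring is polled) = 1/2.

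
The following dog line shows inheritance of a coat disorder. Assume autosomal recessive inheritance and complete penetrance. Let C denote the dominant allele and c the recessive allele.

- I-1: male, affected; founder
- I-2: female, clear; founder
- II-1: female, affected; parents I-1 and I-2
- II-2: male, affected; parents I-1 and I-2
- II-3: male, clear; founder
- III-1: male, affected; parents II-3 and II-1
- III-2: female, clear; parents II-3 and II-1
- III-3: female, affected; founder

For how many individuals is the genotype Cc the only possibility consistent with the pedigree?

3

Obligate heterozygotes: I-2 is clear so carries C and passed c to II-1 (cc), so I-2 is Cc; II-3 is clear so carries C and passed c to III-1 (cc), so II-3 is Cc; III-2 is clear so carries C and received c from II-1 (cc), so III-2 is Cc.
Every other individual is either homozygous by phenotype or has at least one consistent homozygous assignment, so the count is 3.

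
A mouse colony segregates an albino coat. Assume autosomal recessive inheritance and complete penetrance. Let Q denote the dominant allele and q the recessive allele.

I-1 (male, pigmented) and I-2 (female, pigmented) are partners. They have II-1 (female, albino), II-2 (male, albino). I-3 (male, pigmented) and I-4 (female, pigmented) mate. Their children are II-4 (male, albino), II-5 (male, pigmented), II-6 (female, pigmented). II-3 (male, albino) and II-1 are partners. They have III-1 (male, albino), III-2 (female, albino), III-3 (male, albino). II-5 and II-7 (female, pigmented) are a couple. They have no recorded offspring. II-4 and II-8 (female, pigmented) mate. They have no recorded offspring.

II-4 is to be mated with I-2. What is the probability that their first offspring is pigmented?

1/2

II-4 is albino, so II-4 is qq.
I-2 is pigmented so carries Q and passed q to II-1 (qq), so I-2 is Qq.
The cross gives 1/2 Qq : 1/2 qq, so P(offspring is pigmented) = 1/2.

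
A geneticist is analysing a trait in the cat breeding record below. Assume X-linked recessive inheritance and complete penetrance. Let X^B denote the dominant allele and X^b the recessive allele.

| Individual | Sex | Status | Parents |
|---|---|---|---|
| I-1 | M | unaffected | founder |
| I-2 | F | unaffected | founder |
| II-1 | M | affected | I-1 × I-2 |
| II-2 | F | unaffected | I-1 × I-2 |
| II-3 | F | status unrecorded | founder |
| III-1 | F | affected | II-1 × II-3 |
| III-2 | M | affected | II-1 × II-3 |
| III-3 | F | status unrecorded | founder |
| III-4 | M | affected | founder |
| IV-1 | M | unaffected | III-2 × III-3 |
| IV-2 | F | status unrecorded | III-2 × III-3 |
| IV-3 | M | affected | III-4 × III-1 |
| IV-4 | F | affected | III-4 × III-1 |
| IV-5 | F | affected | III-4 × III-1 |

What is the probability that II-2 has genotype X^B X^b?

1/2

I-1 is unaffected, so I-1 is X^B Y.
I-2 is unaffected so carries B and passed b to II-1 (X^b Y), so I-2 is X^B X^b.
Their cross gives offspring ratios 1/2 X^B X^B : 1/2 X^B X^b. Conditioning on II-2 being unaffected, P(X^B X^b) = 1/2 / 1 = 1/2.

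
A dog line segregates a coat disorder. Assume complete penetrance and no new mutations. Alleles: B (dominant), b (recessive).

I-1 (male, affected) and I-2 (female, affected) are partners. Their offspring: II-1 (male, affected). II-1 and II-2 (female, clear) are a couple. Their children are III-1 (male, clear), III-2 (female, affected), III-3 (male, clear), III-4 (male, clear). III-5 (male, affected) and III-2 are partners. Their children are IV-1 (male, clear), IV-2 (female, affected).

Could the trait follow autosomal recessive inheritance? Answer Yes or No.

No

Under autosomal recessive, IV-1 (clear, male) cannot arise from III-5 (affected) × III-2 (affected).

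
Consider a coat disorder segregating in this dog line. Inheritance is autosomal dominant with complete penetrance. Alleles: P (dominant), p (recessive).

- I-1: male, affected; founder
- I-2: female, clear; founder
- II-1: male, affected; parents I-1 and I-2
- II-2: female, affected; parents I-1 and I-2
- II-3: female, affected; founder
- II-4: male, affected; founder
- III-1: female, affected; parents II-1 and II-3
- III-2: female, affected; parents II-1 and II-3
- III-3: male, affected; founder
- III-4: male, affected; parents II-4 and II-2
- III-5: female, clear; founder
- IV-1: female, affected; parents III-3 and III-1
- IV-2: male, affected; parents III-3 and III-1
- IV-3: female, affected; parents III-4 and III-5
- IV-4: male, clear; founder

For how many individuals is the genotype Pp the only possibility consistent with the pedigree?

3

Obligate heterozygotes: II-1 is affected so carries P and received p from I-2 (pp), so II-1 is Pp; II-2 is affected so carries P and received p from I-2 (pp), so II-2 is Pp; IV-3 is affected so carries P and received p from III-5 (pp), so IV-3 is Pp.
Every other individual is either homozygous by phenotype or has at least one consistent homozygous assignment, so the count is 3.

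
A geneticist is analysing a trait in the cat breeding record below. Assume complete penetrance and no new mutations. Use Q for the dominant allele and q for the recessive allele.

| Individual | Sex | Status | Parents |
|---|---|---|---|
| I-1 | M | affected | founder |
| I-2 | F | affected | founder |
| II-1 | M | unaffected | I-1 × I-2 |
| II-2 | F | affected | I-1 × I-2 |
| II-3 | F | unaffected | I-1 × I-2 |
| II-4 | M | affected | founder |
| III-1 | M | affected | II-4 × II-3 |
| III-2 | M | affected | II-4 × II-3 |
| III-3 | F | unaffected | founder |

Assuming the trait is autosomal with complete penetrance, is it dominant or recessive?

I-1 and I-2 are both affected yet have an unaffected child II-1. Under a recessive model two affected parents are homozygous and every child would be affected, so the trait cannot be recessive.

dominant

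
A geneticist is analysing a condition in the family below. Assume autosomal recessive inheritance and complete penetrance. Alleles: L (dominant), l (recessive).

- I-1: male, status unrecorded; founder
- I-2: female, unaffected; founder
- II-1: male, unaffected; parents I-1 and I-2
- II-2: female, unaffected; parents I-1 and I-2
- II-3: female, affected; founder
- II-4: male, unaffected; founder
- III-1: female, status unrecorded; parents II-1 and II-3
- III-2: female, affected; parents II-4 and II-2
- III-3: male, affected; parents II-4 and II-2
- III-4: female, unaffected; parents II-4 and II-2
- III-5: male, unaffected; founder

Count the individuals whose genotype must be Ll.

2

Obligate heterozygotes: II-2 is unaffected so carries L and passed l to III-2 (ll), so II-2 is Ll; II-4 is unaffected so carries L and passed l to III-2 (ll), so II-4 is Ll.
Every other individual is either homozygous by phenotype or has at least one consistent homozygous assignment, so the count is 2.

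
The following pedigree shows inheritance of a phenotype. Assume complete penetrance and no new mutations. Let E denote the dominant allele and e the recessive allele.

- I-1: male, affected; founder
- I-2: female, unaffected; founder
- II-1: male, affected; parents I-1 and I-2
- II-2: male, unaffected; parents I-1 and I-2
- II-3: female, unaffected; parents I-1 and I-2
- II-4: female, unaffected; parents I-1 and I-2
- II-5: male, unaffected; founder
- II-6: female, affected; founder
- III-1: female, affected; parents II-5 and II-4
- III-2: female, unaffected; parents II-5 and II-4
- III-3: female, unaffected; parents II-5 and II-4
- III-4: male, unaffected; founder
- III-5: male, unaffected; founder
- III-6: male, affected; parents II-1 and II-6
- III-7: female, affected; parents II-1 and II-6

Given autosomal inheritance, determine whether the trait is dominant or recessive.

II-5 and II-4 are both unaffected yet have an affected child III-1. Under dominance, an affected child requires at least one affected parent, so the trait cannot be dominant.

recessive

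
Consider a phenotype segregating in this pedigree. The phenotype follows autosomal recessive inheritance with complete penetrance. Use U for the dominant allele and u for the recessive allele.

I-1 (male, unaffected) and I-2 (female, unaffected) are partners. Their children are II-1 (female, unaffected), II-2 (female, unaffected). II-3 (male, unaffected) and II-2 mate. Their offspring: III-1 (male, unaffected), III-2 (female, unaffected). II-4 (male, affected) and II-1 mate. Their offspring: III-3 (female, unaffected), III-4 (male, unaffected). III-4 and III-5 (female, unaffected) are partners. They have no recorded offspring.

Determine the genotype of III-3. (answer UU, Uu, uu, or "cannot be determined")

From phenotype alone, III-3 is UU or Uu.
III-3 is unaffected so carries U and received u from II-4 (uu), so III-3 is Uu.

Uu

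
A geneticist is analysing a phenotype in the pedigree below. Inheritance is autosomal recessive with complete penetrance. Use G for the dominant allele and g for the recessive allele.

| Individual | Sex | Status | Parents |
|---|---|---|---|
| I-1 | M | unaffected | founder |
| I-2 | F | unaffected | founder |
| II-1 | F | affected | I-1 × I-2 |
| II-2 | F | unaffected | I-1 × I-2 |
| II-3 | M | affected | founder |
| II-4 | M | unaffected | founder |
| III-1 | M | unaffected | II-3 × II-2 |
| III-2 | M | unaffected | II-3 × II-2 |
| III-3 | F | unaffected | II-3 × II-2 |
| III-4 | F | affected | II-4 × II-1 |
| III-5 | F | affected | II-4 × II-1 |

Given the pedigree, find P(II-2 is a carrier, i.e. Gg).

1/5

I-1 is unaffected so carries G and passed g to II-1 (gg), so I-1 is Gg.
I-2 is unaffected so carries G and passed g to II-1 (gg), so I-2 is Gg.
Their cross gives offspring ratios 1/4 GG : 1/2 Gg : 1/4 gg. Conditioning on II-2 being unaffected, P(Gg) = 1/2 / 3/4 = 2/3 before taking II-2's own offspring into account.
II-3 is affected, so II-3 is gg.
Now use II-2's offspring. Probability of each recorded status — unaffected son III-1: 1/2 if II-2 is Gg, 1 if GG; unaffected son III-2: 1/2 if II-2 is Gg, 1 if GG; unaffected daughter III-3: 1/2 if II-2 is Gg, 1 if GG.
Bayes: P(Gg) = 2/3·1/8 / (2/3·1/8 + 1/3·1) = 1/5.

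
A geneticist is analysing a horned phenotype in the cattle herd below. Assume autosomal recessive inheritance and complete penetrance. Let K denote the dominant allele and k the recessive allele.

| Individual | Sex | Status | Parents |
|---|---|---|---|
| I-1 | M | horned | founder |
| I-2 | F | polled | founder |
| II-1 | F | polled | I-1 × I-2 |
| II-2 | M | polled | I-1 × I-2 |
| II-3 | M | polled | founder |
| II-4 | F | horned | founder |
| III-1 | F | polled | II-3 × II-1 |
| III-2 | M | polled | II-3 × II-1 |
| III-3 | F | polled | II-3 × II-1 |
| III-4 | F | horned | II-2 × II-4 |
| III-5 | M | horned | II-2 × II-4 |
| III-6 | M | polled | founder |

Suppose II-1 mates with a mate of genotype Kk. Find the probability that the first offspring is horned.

II-1 is polled so carries K and received k from I-1 (kk), so II-1 is Kk.
The cross gives 1/4 KK : 1/2 Kk : 1/4 kk, so P(offspring is horned) = 1/4.

1/4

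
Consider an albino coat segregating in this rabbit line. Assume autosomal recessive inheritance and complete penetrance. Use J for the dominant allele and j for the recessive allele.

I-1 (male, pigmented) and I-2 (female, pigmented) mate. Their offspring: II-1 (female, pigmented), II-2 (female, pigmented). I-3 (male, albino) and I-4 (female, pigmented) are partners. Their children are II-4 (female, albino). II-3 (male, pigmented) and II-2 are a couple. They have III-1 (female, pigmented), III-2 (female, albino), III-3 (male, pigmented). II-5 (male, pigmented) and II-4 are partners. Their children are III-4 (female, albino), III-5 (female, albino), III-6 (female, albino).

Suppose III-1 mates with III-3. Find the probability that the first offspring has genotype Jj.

4/9

II-3 is pigmented so carries J and passed j to III-2 (jj), so II-3 is Jj.
II-2 is pigmented so carries J and passed j to III-2 (jj), so II-2 is Jj.
III-1 is a pigmented offspring of II-3 (Jj) × II-2 (Jj), whose cross gives 1/4 JJ : 1/2 Jj : 1/4 jj; conditioning on being pigmented, III-1 is JJ with probability 1/3, Jj with probability 2/3.
III-3 is a pigmented offspring of II-3 (Jj) × II-2 (Jj), whose cross gives 1/4 JJ : 1/2 Jj : 1/4 jj; conditioning on being pigmented, III-3 is JJ with probability 1/3, Jj with probability 2/3.
Summing over parental genotype combinations, P(offspring has genotype Jj) = 2/9·1/2 + 2/9·1/2 + 4/9·1/2 = 4/9.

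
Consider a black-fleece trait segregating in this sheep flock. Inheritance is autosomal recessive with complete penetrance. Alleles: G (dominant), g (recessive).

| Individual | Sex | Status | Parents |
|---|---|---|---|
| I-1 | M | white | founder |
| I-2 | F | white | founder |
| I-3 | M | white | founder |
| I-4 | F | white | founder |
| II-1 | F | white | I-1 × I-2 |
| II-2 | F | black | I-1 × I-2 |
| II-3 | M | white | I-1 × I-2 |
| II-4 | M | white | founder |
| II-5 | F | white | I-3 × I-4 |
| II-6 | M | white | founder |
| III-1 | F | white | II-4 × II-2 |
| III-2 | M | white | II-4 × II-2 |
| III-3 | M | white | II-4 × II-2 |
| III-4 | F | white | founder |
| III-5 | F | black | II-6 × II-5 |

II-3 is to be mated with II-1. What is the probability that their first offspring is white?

8/9

I-1 is white so carries G and passed g to II-2 (gg), so I-1 is Gg.
I-2 is white so carries G and passed g to II-2 (gg), so I-2 is Gg.
II-3 is a white offspring of I-1 (Gg) × I-2 (Gg), whose cross gives 1/4 GG : 1/2 Gg : 1/4 gg; conditioning on being white, II-3 is GG with probability 1/3, Gg with probability 2/3.
II-1 is a white offspring of I-1 (Gg) × I-2 (Gg), whose cross gives 1/4 GG : 1/2 Gg : 1/4 gg; conditioning on being white, II-1 is GG with probability 1/3, Gg with probability 2/3.
Summing over parental genotype combinations, P(offspring is white) = 1/9·1 + 2/9·1 + 2/9·1 + 4/9·3/4 = 8/9.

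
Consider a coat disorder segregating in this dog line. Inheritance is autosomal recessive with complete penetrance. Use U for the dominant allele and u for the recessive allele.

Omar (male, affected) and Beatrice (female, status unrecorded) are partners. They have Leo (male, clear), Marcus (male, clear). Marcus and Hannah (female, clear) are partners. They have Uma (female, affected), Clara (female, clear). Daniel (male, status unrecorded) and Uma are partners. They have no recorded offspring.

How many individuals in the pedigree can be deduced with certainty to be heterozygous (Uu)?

Obligate heterozygotes: Leo is clear so carries U and received u from Omar (uu), so Leo is Uu; Marcus is clear so carries U and received u from Omar (uu), so Marcus is Uu; Hannah is clear so carries U and passed u to Uma (uu), so Hannah is Uu.
Every other individual is either homozygous by phenotype or has at least one consistent homozygous assignment, so the count is 3.

3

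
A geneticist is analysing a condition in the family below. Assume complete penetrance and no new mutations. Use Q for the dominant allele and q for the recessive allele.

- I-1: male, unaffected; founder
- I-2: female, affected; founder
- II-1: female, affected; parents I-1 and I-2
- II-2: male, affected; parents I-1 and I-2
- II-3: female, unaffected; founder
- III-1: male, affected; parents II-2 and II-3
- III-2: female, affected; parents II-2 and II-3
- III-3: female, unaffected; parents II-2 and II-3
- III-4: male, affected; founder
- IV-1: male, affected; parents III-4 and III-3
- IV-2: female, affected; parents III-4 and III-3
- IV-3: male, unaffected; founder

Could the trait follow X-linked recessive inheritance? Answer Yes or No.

No

Under X-linked recessive, II-1 (affected, female) cannot arise from I-1 (unaffected) × I-2 (affected).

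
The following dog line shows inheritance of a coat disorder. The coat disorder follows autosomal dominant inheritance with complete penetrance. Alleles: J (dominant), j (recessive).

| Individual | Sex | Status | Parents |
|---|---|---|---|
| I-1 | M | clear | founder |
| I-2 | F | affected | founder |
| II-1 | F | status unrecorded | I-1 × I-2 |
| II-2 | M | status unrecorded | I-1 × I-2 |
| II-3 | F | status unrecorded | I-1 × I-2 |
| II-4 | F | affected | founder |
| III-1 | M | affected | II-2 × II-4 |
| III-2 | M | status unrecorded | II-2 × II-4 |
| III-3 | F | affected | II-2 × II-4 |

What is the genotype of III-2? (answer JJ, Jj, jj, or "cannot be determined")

III-2's phenotype is unrecorded, and no parent or child forces a single allele at both positions; consistent genotype assignments exist with III-2 as JJ or Jj or jj.

cannot be determined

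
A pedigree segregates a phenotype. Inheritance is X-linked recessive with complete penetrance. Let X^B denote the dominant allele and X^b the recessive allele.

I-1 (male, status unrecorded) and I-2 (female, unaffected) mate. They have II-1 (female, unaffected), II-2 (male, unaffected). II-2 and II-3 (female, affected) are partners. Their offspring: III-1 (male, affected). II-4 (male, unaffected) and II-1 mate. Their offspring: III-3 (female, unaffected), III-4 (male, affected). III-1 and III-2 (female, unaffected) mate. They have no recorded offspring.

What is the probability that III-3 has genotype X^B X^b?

II-4 is unaffected, so II-4 is X^B Y.
II-1 is unaffected so carries B and passed b to III-4 (X^b Y), so II-1 is X^B X^b.
Their cross gives offspring ratios 1/2 X^B X^B : 1/2 X^B X^b. Conditioning on III-3 being unaffected, P(X^B X^b) = 1/2 / 1 = 1/2.

1/2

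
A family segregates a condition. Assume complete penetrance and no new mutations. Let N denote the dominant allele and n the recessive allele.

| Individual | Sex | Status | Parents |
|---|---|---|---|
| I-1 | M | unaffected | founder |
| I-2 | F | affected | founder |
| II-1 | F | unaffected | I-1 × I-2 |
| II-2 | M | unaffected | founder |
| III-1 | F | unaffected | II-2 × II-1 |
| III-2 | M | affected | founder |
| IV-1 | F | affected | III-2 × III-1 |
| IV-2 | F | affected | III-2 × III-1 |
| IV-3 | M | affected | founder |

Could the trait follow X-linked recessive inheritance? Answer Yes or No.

Yes

A consistent assignment under X-linked recessive exists: I-1 X^N Y, I-2 X^n X^n, II-1 X^N X^n, II-2 X^N Y, III-1 X^N X^n, III-2 X^n Y, IV-1 X^n X^n, IV-2 X^n X^n, IV-3 X^n Y.
In this assignment every recorded phenotype matches its genotype and every non-founder's genotype is obtainable from its parents' genotypes, so the pedigree is consistent.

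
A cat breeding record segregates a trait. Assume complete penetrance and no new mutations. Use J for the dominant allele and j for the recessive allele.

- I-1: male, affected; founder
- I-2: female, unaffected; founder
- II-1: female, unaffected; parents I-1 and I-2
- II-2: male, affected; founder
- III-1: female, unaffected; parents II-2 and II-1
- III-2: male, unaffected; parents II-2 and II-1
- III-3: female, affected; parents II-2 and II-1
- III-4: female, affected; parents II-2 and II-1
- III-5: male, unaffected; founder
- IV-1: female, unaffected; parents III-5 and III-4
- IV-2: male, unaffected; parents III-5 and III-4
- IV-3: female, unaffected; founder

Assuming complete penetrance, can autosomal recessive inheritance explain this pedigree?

Yes

A consistent assignment under autosomal recessive exists: I-1 jj, I-2 JJ, II-1 Jj, II-2 jj, III-1 Jj, III-2 Jj, III-3 jj, III-4 jj, III-5 JJ, IV-1 Jj, IV-2 Jj, IV-3 JJ.
In this assignment every recorded phenotype matches its genotype and every non-founder's genotype is obtainable from its parents' genotypes, so the pedigree is consistent.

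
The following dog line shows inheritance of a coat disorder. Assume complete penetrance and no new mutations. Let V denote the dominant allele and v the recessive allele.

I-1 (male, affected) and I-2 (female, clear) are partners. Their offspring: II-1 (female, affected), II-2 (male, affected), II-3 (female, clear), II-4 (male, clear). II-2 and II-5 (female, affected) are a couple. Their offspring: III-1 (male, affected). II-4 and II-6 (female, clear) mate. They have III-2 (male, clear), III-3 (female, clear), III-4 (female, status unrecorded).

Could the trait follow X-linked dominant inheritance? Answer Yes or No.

Under X-linked dominant, II-2 (affected, male) cannot arise from I-1 (affected) × I-2 (clear).

No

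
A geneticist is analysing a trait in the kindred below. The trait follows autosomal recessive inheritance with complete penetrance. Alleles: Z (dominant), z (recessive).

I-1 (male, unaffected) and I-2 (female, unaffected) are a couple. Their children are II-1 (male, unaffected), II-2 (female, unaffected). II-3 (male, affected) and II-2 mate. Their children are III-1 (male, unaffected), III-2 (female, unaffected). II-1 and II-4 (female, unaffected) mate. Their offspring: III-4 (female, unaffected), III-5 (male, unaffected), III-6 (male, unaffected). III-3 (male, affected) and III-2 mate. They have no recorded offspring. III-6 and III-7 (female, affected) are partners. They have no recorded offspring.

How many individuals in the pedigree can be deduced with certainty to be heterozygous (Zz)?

Obligate heterozygotes: III-1 is unaffected so carries Z and received z from II-3 (zz), so III-1 is Zz; III-2 is unaffected so carries Z and received z from II-3 (zz), so III-2 is Zz.
Every other individual is either homozygous by phenotype or has at least one consistent homozygous assignment, so the count is 2.

2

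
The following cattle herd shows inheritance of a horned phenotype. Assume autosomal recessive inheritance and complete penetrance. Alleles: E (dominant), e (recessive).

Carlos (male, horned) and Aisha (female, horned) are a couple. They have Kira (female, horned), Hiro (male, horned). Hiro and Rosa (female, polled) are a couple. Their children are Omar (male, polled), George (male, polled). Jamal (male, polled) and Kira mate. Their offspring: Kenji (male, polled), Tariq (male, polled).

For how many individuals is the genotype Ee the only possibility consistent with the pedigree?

4

Obligate heterozygotes: Omar is polled so carries E and received e from Hiro (ee), so Omar is Ee; George is polled so carries E and received e from Hiro (ee), so George is Ee; Kenji is polled so carries E and received e from Kira (ee), so Kenji is Ee; Tariq is polled so carries E and received e from Kira (ee), so Tariq is Ee.
Every other individual is either homozygous by phenotype or has at least one consistent homozygous assignment, so the count is 4.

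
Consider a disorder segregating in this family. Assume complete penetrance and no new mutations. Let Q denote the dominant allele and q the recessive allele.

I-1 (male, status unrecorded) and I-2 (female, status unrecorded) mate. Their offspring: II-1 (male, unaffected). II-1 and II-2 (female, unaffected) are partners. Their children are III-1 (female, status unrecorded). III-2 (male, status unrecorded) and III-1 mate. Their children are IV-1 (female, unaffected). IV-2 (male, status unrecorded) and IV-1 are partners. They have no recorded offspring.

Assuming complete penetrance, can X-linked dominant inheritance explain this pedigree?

Yes

A consistent assignment under X-linked dominant exists: I-1 X^Q Y, I-2 X^Q X^q, II-1 X^q Y, II-2 X^q X^q, III-1 X^q X^q, III-2 X^q Y, IV-1 X^q X^q, IV-2 X^Q Y.
In this assignment every recorded phenotype matches its genotype and every non-founder's genotype is obtainable from its parents' genotypes, so the pedigree is consistent.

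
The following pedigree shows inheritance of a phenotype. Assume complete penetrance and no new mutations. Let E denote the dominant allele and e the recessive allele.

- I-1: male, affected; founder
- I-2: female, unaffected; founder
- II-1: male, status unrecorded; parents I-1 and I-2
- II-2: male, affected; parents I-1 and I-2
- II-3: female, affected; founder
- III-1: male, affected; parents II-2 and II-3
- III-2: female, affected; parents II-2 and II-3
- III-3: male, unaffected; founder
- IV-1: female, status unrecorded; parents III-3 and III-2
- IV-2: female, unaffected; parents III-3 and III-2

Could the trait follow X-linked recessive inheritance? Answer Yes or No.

A consistent assignment under X-linked recessive exists: I-1 X^e Y, I-2 X^E X^e, II-1 X^E Y, II-2 X^e Y, II-3 X^e X^e, III-1 X^e Y, III-2 X^e X^e, III-3 X^E Y, IV-1 X^E X^e, IV-2 X^E X^e.
In this assignment every recorded phenotype matches its genotype and every non-founder's genotype is obtainable from its parents' genotypes, so the pedigree is consistent.

Yes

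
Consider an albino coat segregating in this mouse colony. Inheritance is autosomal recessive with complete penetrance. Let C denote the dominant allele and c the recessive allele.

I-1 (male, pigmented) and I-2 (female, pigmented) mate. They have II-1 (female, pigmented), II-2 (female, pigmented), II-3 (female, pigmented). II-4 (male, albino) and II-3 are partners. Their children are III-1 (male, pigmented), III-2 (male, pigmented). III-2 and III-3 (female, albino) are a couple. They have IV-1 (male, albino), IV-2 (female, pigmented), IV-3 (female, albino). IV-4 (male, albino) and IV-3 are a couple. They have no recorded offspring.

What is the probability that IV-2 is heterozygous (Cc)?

1

IV-2 is pigmented so carries C and received c from III-3 (cc), so IV-2 is Cc, giving P(Cc) = 1.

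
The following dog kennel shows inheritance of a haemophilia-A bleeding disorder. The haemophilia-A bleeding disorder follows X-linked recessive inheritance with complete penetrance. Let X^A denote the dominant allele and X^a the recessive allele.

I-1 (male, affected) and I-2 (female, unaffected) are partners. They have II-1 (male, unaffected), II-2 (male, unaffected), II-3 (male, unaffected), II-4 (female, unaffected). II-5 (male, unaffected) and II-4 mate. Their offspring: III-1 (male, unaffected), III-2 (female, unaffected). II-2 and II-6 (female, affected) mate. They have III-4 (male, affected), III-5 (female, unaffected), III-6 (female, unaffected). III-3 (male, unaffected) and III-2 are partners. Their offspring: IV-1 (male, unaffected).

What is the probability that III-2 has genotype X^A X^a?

1/3

II-5 is unaffected, so II-5 is X^A Y.
II-4 is unaffected so carries A and received a from I-1 (X^a Y), so II-4 is X^A X^a.
Their cross gives offspring ratios 1/2 X^A X^A : 1/2 X^A X^a. Conditioning on III-2 being unaffected, P(X^A X^a) = 1/2 / 1 = 1/2 before taking III-2's own offspring into account.
III-3 is unaffected, so III-3 is X^A Y.
Now use III-2's offspring. Probability of each recorded status — unaffected son IV-1: 1/2 if III-2 is X^A X^a, 1 if X^A X^A.
Bayes: P(X^A X^a) = 1/2·1/2 / (1/2·1/2 + 1/2·1) = 1/3.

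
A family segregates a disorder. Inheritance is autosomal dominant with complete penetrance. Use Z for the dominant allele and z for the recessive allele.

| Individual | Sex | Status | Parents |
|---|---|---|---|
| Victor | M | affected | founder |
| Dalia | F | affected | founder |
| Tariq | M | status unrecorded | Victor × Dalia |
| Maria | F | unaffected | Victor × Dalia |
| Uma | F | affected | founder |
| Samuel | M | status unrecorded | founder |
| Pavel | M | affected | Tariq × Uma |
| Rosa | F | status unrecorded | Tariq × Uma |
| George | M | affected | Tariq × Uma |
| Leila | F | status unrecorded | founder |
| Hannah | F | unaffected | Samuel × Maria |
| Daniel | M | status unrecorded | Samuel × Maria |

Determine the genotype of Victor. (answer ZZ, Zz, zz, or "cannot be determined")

Zz

From phenotype alone, Victor is ZZ or Zz.
Victor is affected so carries Z and passed z to Maria (zz), so Victor is Zz.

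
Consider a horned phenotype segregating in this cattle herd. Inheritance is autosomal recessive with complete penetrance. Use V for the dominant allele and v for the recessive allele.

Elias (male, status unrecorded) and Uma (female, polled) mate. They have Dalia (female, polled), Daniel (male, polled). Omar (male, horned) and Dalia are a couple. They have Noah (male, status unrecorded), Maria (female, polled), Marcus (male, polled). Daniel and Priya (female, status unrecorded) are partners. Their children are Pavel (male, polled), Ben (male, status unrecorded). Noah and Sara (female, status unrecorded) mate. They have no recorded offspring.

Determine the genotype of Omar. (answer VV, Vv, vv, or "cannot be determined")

Omar is horned, so Omar is vv.

vv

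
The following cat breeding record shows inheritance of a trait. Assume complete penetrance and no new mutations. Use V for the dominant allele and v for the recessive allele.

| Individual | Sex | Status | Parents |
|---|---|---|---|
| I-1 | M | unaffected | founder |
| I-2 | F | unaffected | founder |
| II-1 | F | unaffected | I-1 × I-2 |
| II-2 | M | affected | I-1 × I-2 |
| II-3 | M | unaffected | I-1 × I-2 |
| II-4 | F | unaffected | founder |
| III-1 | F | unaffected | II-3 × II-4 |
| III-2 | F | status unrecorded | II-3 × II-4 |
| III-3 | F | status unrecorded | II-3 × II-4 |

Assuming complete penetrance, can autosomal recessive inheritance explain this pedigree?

Yes

A consistent assignment under autosomal recessive exists: I-1 Vv, I-2 Vv, II-1 VV, II-2 vv, II-3 VV, II-4 VV, III-1 VV, III-2 VV, III-3 VV.
In this assignment every recorded phenotype matches its genotype and every non-founder's genotype is obtainable from its parents' genotypes, so the pedigree is consistent.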